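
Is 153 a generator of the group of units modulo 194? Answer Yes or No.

φ(194) = φ(2)·φ(97) = 1·96 = 96 = 2^5 · 3.
153 is a primitive root mod 194 iff 153^(φ(194)/q) ≢ 1 for every prime q | φ(194), i.e. q ∈ {2, 3}.
153^48 ≡ 193 (mod 194)  [q = 2: ≢ 1 ✓]
153^32 ≡ 35 (mod 194)  [q = 3: ≢ 1 ✓]
None equal 1, so ord_194(153) = 96: 153 is a primitive root.

Yes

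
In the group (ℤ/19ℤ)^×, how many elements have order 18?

6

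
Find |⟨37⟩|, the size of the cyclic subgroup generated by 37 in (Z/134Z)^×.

ord(37) | φ(134) = φ(2)·φ(67) = 1·66 = 66 = 2 · 3 · 11.
Divisors of 66: 1, 2, 3, 6, 11, 22, 33, 66.
Check 37^d mod 134 for each divisor in increasing order:
37^1 ≡ 37 (mod 134)
37^2 ≡ 29 (mod 134)
37^3 ≡ 1 (mod 134) ✓
Therefore the multiplicative order of 37 modulo 134 is 3.

3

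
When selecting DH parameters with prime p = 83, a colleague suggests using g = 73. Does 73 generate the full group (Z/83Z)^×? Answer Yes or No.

Yes

φ(83) = 83 − 1 = 82 = 2 · 41.
It suffices to check that the order of 73 is not a proper divisor of 82: compute 73^(82/q) for q ∈ {2, 41}.
73^41 ≡ 82 (mod 83)  [q = 2: ≢ 1 ✓]
73^2 ≡ 17 (mod 83)  [q = 41: ≢ 1 ✓]
None equal 1, so ord_83(73) = 82: 73 is a primitive root.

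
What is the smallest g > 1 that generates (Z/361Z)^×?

2

φ(361) = φ(19^2) = 19·(19−1) = 342 = 2 · 3^2 · 19.
Test candidates g = 2, 3, … against the prime factors q ∈ {2, 3, 19} of φ(361): g is a generator iff g^(342/q) ≢ 1 for every such q.
g = 2: 2^171 ≡ 360; 2^114 ≡ 292; 2^18 ≡ 58 — none is 1, so 2 is a primitive root.
Hence the least primitive root of 361 is 2.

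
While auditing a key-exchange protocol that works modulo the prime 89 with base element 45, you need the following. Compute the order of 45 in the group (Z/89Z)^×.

11

By Lagrange's theorem, ord_89(45) divides φ(89) = 89 − 1 = 88 = 2^3 · 11.
Divisors of 88: 1, 2, 4, 8, 11, 22, 44, 88.
Check 45^d mod 89 for each divisor in increasing order:
45^1 ≡ 45 (mod 89)
45^2 ≡ 67 (mod 89)
45^4 ≡ 39 (mod 89)
45^8 ≡ 8 (mod 89)
45^11 ≡ 1 (mod 89) ✓
Therefore the multiplicative order of 45 modulo 89 is 11.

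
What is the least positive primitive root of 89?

3

φ(89) = 89 − 1 = 88 = 2^3 · 11.
g is a primitive root iff g^(88/q) ≢ 1 (mod 89) for each prime q ∈ {2, 11}.
g = 2: 2^44 ≡ 1 — hits 1, so not a primitive root.
g = 3: 3^44 ≡ 88; 3^8 ≡ 64 — none is 1, so 3 is a primitive root.
Hence the least primitive root of 89 is 3.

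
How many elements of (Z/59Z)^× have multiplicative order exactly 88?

0

φ(59) = 59 − 1 = 58 = 2 · 29.
(Z/59Z)^× is cyclic (|G| = 58); a cyclic group of order m has exactly φ(d) elements of each order d | m, and none otherwise.
Here 58 is not a multiple of 88, so there are no elements of order 88.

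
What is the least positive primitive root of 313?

φ(313) = 313 − 1 = 312 = 2^3 · 3 · 13.
g is a primitive root iff g^(312/q) ≢ 1 (mod 313) for each prime q ∈ {2, 3, 13}.
g = 2: 2^156 ≡ 1 — hits 1, so not a primitive root.
g = 3: 3^156 ≡ 1 — hits 1, so not a primitive root.
g = 4: 4^156 ≡ 1 — hits 1, so not a primitive root.
g = 5: 5^156 ≡ 312; 5^104 ≡ 1 — hits 1, so not a primitive root.
g = 6: 6^156 ≡ 1 — hits 1, so not a primitive root.
g = 7: 7^156 ≡ 312; 7^104 ≡ 1 — hits 1, so not a primitive root.
g = 8: 8^156 ≡ 1 — hits 1, so not a primitive root.
g = 9: 9^156 ≡ 1 — hits 1, so not a primitive root.
g = 10: 10^156 ≡ 312; 10^104 ≡ 214; 10^24 ≡ 103 — none is 1, so 10 is a primitive root.
The smallest primitive root modulo 313 is 10.

10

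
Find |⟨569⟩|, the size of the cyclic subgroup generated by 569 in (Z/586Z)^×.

146

By Lagrange's theorem, ord_586(569) divides φ(586) = φ(2)·φ(293) = 1·292 = 292 = 2^2 · 73.
Divisors of 292: 1, 2, 4, 73, 146, 292.
Evaluate successive powers at the divisors of 292:
569^1 ≡ 569 (mod 586)
569^2 ≡ 289 (mod 586)
569^4 ≡ 309 (mod 586)
569^73 ≡ 585 (mod 586)
569^146 ≡ 1 (mod 586) ✓
The smallest such exponent is 146, so the order of 569 is 146.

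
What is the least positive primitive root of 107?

φ(107) = 107 − 1 = 106 = 2 · 53.
g is a primitive root iff g^(106/q) ≢ 1 (mod 107) for each prime q ∈ {2, 53}.
g = 2: 2^53 ≡ 106; 2^2 ≡ 4 — none is 1, so 2 is a primitive root.
Hence the least primitive root of 107 is 2.

2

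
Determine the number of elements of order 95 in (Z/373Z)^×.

0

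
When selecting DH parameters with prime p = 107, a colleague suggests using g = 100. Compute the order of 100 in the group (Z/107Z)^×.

53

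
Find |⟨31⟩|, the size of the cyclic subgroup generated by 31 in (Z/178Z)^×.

88

Since 31 ∈ (Z/178Z)^×, its order divides φ(178) = φ(2)·φ(89) = 1·88 = 88 = 2^3 · 11.
Divisors of 88: 1, 2, 4, 8, 11, 22, 44, 88.
Evaluate successive powers at the divisors of 88:
31^1 ≡ 31 (mod 178)
31^2 ≡ 71 (mod 178)
31^4 ≡ 57 (mod 178)
31^8 ≡ 45 (mod 178)
31^11 ≡ 77 (mod 178)
31^22 ≡ 55 (mod 178)
31^44 ≡ 177 (mod 178)
31^88 ≡ 1 (mod 178) ✓
Therefore the multiplicative order of 31 modulo 178 is 88.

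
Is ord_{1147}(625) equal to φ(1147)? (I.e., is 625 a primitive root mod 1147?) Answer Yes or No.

No

1147 = 31 · 37 is a product of two distinct odd primes, so (Z/1147Z)^× ≅ (Z/31Z)^× × (Z/37Z)^× is not cyclic.
No primitive root modulo 1147 exists; in particular 625 is not one.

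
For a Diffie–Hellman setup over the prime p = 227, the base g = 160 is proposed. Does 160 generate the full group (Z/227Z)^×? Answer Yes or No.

No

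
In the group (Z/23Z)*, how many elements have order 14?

0

φ(23) = 23 − 1 = 22 = 2 · 11.
In a cyclic group of order 22, there are φ(d) elements of order d for each divisor d of 22, and zero for non-divisors.
14 does not divide 22, so no element of (Z/23Z)^× has order 14.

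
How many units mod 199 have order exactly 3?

2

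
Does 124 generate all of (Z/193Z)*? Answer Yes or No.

φ(193) = 193 − 1 = 192 = 2^6 · 3.
It suffices to check that the order of 124 is not a proper divisor of 192: compute 124^(192/q) for q ∈ {2, 3}.
124^96 ≡ 1 (mod 193)  [q = 2: ≡ 1 ✗]
124^64 ≡ 1 (mod 193)  [q = 3: ≡ 1 ✗]
124^96 ≡ 1 shows ord(124) | 96, strictly less than φ(193); not a primitive root.

No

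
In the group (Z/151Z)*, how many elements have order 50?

20

φ(151) = 151 − 1 = 150 = 2 · 3 · 5^2.
(Z/151Z)^× is cyclic (|G| = 150); a cyclic group of order m has exactly φ(d) elements of each order d | m, and none otherwise.
50 = 2 · 5^2 divides 150, and φ(50) = 20.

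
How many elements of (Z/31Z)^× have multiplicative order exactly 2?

φ(31) = 31 − 1 = 30 = 2 · 3 · 5.
Since (Z/31Z)^× is cyclic of order 30, the number of elements of order d is φ(d) when d | 30 and 0 otherwise.
2 | 30, and φ(2) = 2 − 1 = 1.

1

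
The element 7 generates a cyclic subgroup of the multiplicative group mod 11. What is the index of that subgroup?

Since 7 ∈ (Z/11Z)^×, its order divides φ(11) = 11 − 1 = 10 = 2 · 5.
Divisors of 10: 1, 2, 5, 10.
Evaluate successive powers at the divisors of 10:
7^1 ≡ 7
7^2 ≡ 5
7^5 ≡ 10
7^10 ≡ 1
The order of 7 is 10, so the subgroup it generates has 10 elements.
The index is φ(11) / ord(7) = 10 / 10 = 1.

1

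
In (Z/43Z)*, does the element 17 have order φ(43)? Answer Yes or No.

No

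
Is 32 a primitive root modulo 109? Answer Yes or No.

No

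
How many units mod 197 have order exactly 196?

φ(197) = 197 − 1 = 196 = 2^2 · 7^2.
In a cyclic group of order 196, there are φ(d) elements of order d for each divisor d of 196, and zero for non-divisors.
196 = 2^2 · 7^2 divides 196, and φ(196) = 84.

84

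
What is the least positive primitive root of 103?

5

φ(103) = 103 − 1 = 102 = 2 · 3 · 17.
Test candidates g = 2, 3, … against the prime factors q ∈ {2, 3, 17} of φ(103): g is a generator iff g^(102/q) ≢ 1 for every such q.
g = 2: 2^51 ≡ 1 — hits 1, so not a primitive root.
g = 3: 3^51 ≡ 102; 3^34 ≡ 1 — hits 1, so not a primitive root.
g = 4: 4^51 ≡ 1 — hits 1, so not a primitive root.
g = 5: 5^51 ≡ 102; 5^34 ≡ 56; 5^6 ≡ 72 — none is 1, so 5 is a primitive root.
The smallest primitive root modulo 103 is 5.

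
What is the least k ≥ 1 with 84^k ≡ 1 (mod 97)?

ord(84) | φ(97) = 97 − 1 = 96 = 2^5 · 3.
Divisors of 96: 1, 2, 3, 4, 6, 8, 12, 16, 24, 32, 48, 96.
Test each divisor d:
84^1 ≡ 84 (mod 97)
84^2 ≡ 72 (mod 97)
84^3 ≡ 34 (mod 97)
84^4 ≡ 43 (mod 97)
84^6 ≡ 89 (mod 97)
84^8 ≡ 6 (mod 97)
84^12 ≡ 64 (mod 97)
84^16 ≡ 36 (mod 97)
84^24 ≡ 22 (mod 97)
84^32 ≡ 35 (mod 97)
84^48 ≡ 96 (mod 97)
84^96 ≡ 1 (mod 97) ✓
So ord_97(84) = 96.

96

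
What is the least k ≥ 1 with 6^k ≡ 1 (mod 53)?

26

Since 6 ∈ (Z/53Z)^×, its order divides φ(53) = 53 − 1 = 52 = 2^2 · 13.
Divisors of 52: 1, 2, 4, 13, 26, 52.
Check 6^d mod 53 for each divisor in increasing order:
6^1 ≡ 6 (mod 53)
6^2 ≡ 36 (mod 53)
6^4 ≡ 24 (mod 53)
6^13 ≡ 52 (mod 53)
6^26 ≡ 1 (mod 53) ✓
So ord_53(6) = 26.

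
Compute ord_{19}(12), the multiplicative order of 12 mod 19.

6

ord(12) | φ(19) = 19 − 1 = 18 = 2 · 3^2.
Divisors of 18: 1, 2, 3, 6, 9, 18.
Check 12^d mod 19 for each divisor in increasing order:
12^1 ≡ 12 (mod 19)
12^2 ≡ 11 (mod 19)
12^3 ≡ 18 (mod 19)
12^6 ≡ 1 (mod 19) ✓
Therefore the multiplicative order of 12 modulo 19 is 6.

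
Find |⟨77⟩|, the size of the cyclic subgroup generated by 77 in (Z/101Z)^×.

50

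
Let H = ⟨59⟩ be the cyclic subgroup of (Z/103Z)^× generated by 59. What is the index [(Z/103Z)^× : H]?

2

ord(59) | φ(103) = 103 − 1 = 102 = 2 · 3 · 17.
Divisors of 102: 1, 2, 3, 6, 17, 34, 51, 102.
Test each divisor d:
59^1 ≡ 59 (mod 103)
59^2 ≡ 82 (mod 103)
59^3 ≡ 100 (mod 103)
59^6 ≡ 9 (mod 103)
59^17 ≡ 56 (mod 103)
59^34 ≡ 46 (mod 103)
59^51 ≡ 1 (mod 103) ✓
Thus |⟨59⟩| = ord(59) = 51.
[(Z/103Z)^× : ⟨59⟩] = 102/51 = 2.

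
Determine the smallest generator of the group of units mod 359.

φ(359) = 359 − 1 = 358 = 2 · 179.
g is a primitive root iff g^(358/q) ≢ 1 (mod 359) for each prime q ∈ {2, 179}.
g = 2: 2^179 ≡ 1 — hits 1, so not a primitive root.
g = 3: 3^179 ≡ 1 — hits 1, so not a primitive root.
g = 4: 4^179 ≡ 1 — hits 1, so not a primitive root.
g = 5: 5^179 ≡ 1 — hits 1, so not a primitive root.
g = 6: 6^179 ≡ 1 — hits 1, so not a primitive root.
g = 7: 7^179 ≡ 358; 7^2 ≡ 49 — none is 1, so 7 is a primitive root.
So 7 is the smallest generator of (Z/359Z)^×.

7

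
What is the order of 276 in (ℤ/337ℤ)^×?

336

ord(276) | φ(337) = 337 − 1 = 336 = 2^4 · 3 · 7.
Divisors of 336: 1, 2, 3, 4, 6, 7, 8, 12, 14, 16, 21, 24, 28, 42, 48, 56, 84, 112, 168, 336.
Check 276^d mod 337 for each divisor in increasing order:
276^1 ≡ 276 (mod 337)
276^2 ≡ 14 (mod 337)
276^3 ≡ 157 (mod 337)
276^4 ≡ 196 (mod 337)
276^6 ≡ 48 (mod 337)
276^7 ≡ 105 (mod 337)
276^8 ≡ 335 (mod 337)
276^12 ≡ 282 (mod 337)
276^14 ≡ 241 (mod 337)
276^16 ≡ 4 (mod 337)
276^21 ≡ 30 (mod 337)
276^24 ≡ 329 (mod 337)
276^28 ≡ 117 (mod 337)
276^42 ≡ 226 (mod 337)
276^48 ≡ 64 (mod 337)
276^56 ≡ 209 (mod 337)
276^84 ≡ 189 (mod 337)
276^112 ≡ 208 (mod 337)
276^168 ≡ 336 (mod 337)
276^336 ≡ 1 (mod 337) ✓
So ord_337(276) = 336.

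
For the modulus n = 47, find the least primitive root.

5

φ(47) = 47 − 1 = 46 = 2 · 23.
g is a primitive root iff g^(46/q) ≢ 1 (mod 47) for each prime q ∈ {2, 23}.
g = 2: 2^23 ≡ 1 — hits 1, so not a primitive root.
g = 3: 3^23 ≡ 1 — hits 1, so not a primitive root.
g = 4: 4^23 ≡ 1 — hits 1, so not a primitive root.
g = 5: 5^23 ≡ 46; 5^2 ≡ 25 — none is 1, so 5 is a primitive root.
The smallest primitive root modulo 47 is 5.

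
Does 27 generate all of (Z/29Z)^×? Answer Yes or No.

φ(29) = 29 − 1 = 28 = 2^2 · 7.
An element g generates (Z/29Z)^× iff g^(28/q) ≢ 1 (mod 29) for each prime q ∈ {2, 7}.
27^14 ≡ 28 (mod 29)  [q = 2: ≢ 1 ✓]
27^4 ≡ 16 (mod 29)  [q = 7: ≢ 1 ✓]
Every test exponent gives a nontrivial residue, hence 27 generates the full group.

Yes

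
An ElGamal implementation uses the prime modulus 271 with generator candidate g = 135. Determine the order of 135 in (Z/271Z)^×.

270

By Lagrange's theorem, ord_271(135) divides φ(271) = 271 − 1 = 270 = 2 · 3^3 · 5.
Divisors of 270: 1, 2, 3, 5, 6, 9, 10, 15, 18, 27, 30, 45, 54, 90, 135, 270.
Evaluate successive powers at the divisors of 270:
135^1 ≡ 135 (mod 271)
135^2 ≡ 68 (mod 271)
135^3 ≡ 237 (mod 271)
135^5 ≡ 127 (mod 271)
135^6 ≡ 72 (mod 271)
135^9 ≡ 262 (mod 271)
135^10 ≡ 140 (mod 271)
135^15 ≡ 165 (mod 271)
135^18 ≡ 81 (mod 271)
135^27 ≡ 84 (mod 271)
135^30 ≡ 125 (mod 271)
135^45 ≡ 29 (mod 271)
135^54 ≡ 10 (mod 271)
135^90 ≡ 28 (mod 271)
135^135 ≡ 270 (mod 271)
135^270 ≡ 1 (mod 271) ✓
The smallest such exponent is 270, so the order of 135 is 270.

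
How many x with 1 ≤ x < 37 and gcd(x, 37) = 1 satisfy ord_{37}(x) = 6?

φ(37) = 37 − 1 = 36 = 2^2 · 3^2.
Since (Z/37Z)^× is cyclic of order 36, the number of elements of order d is φ(d) when d | 36 and 0 otherwise.
6 = 2 · 3 divides 36, and φ(6) = 2.

2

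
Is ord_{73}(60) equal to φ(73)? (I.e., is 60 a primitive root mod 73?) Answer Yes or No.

Yes

φ(73) = 73 − 1 = 72 = 2^3 · 3^2.
It suffices to check that the order of 60 is not a proper divisor of 72: compute 60^(72/q) for q ∈ {2, 3}.
60^36 ≡ 72 (mod 73)  [q = 2: ≢ 1 ✓]
60^24 ≡ 64 (mod 73)  [q = 3: ≢ 1 ✓]
Every test exponent gives a nontrivial residue, hence 60 generates the full group.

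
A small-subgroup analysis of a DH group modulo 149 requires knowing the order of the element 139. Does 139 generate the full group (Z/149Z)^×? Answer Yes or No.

φ(149) = 149 − 1 = 148 = 2^2 · 37.
Test 139^(148/q) mod 149 for each prime factor q of 148:
139^74 ≡ 148 (mod 149)  [q = 2: ≢ 1 ✓]
139^4 ≡ 17 (mod 149)  [q = 37: ≢ 1 ✓]
All checks pass, so 139 has order 148 and is a primitive root modulo 149.

Yes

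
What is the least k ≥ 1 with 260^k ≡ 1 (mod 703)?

By Lagrange's theorem, ord_703(260) divides φ(703) = φ(19·37) = (19−1)·(37−1) = 18·36 = 648 = 2^3 · 3^4.
Divisors of 648: 1, 2, 3, 4, 6, 8, 9, 12, 18, 24, 27, 36, 54, 72, 81, 108, 162, 216, 324, 648.
Test each divisor d:
260^1 ≡ 260
260^2 ≡ 112
260^3 ≡ 297
260^4 ≡ 593
260^6 ≡ 334
260^8 ≡ 149
260^9 ≡ 75
260^12 ≡ 482
260^18 ≡ 1
The smallest such exponent is 18, so the order of 260 is 18.

18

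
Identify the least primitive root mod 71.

φ(71) = 71 − 1 = 70 = 2 · 5 · 7.
Test candidates g = 2, 3, … against the prime factors q ∈ {2, 5, 7} of φ(71): g is a generator iff g^(70/q) ≢ 1 for every such q.
g = 2: 2^35 ≡ 1 — hits 1, so not a primitive root.
g = 3: 3^35 ≡ 1 — hits 1, so not a primitive root.
g = 4: 4^35 ≡ 1 — hits 1, so not a primitive root.
g = 5: 5^35 ≡ 1 — hits 1, so not a primitive root.
g = 6: 6^35 ≡ 1 — hits 1, so not a primitive root.
g = 7: 7^35 ≡ 70; 7^14 ≡ 54; 7^10 ≡ 45 — none is 1, so 7 is a primitive root.
The smallest primitive root modulo 71 is 7.

7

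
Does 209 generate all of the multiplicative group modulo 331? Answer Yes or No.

Yes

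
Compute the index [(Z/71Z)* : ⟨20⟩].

Since 20 ∈ (Z/71Z)^×, its order divides φ(71) = 71 − 1 = 70 = 2 · 5 · 7.
Divisors of 70: 1, 2, 5, 7, 10, 14, 35, 70.
Evaluate successive powers at the divisors of 70:
20^1 ≡ 20 (mod 71)
20^2 ≡ 45 (mod 71)
20^5 ≡ 30 (mod 71)
20^7 ≡ 1 (mod 71) ✓
The order of 20 is 7, so the subgroup it generates has 7 elements.
[(Z/71Z)^× : ⟨20⟩] = 70/7 = 10.

10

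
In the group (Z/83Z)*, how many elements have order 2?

1

φ(83) = 83 − 1 = 82 = 2 · 41.
In a cyclic group of order 82, there are φ(d) elements of order d for each divisor d of 82, and zero for non-divisors.
2 | 82, and φ(2) = 2 − 1 = 1.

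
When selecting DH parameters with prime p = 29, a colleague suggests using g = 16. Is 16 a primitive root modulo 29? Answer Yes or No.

No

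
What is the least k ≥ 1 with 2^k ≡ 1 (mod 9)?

6

The order of 2 must divide φ(9) = φ(3^2) = 3·(3−1) = 6 = 2 · 3.
Divisors of 6: 1, 2, 3, 6.
Test each divisor d:
2^1 ≡ 2
2^2 ≡ 4
2^3 ≡ 8
2^6 ≡ 1
Hence ord(2) = 6.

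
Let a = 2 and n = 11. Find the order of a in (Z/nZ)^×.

ord(2) | φ(11) = 11 − 1 = 10 = 2 · 5.
Divisors of 10: 1, 2, 5, 10.
Test each divisor d:
2^1 ≡ 2 (mod 11)
2^2 ≡ 4 (mod 11)
2^5 ≡ 10 (mod 11)
2^10 ≡ 1 (mod 11) ✓
Therefore the multiplicative order of 2 modulo 11 is 10.

10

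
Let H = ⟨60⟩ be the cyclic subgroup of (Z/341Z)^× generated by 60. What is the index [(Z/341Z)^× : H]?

30

By Lagrange's theorem, ord_341(60) divides φ(341) = φ(11·31) = (11−1)·(31−1) = 10·30 = 300 = 2^2 · 3 · 5^2.
Divisors of 300: 1, 2, 3, 4, 5, 6, 10, 12, 15, 20, 25, 30, 50, 60, 75, 100, 150, 300.
Test each divisor d:
60^1 ≡ 60
60^2 ≡ 190
60^3 ≡ 147
60^4 ≡ 295
60^5 ≡ 309
60^6 ≡ 126
60^10 ≡ 1
Thus |⟨60⟩| = ord(60) = 10.
[(Z/341Z)^× : ⟨60⟩] = 300/10 = 30.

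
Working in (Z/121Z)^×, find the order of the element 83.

110

By Lagrange's theorem, ord_121(83) divides φ(121) = φ(11^2) = 11·(11−1) = 110 = 2 · 5 · 11.
Divisors of 110: 1, 2, 5, 10, 11, 22, 55, 110.
Compute 83^d (mod 121) for the divisors d until we hit 1:
83^1 ≡ 83 (mod 121)
83^2 ≡ 113 (mod 121)
83^5 ≡ 109 (mod 121)
83^10 ≡ 23 (mod 121)
83^11 ≡ 94 (mod 121)
83^22 ≡ 3 (mod 121)
83^55 ≡ 120 (mod 121)
83^110 ≡ 1 (mod 121) ✓
So ord_121(83) = 110.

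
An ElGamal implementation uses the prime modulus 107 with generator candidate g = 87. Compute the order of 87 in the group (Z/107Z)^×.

The order of 87 must divide φ(107) = 107 − 1 = 106 = 2 · 53.
Divisors of 106: 1, 2, 53, 106.
Compute 87^d (mod 107) for the divisors d until we hit 1:
87^1 ≡ 87
87^2 ≡ 79
87^53 ≡ 1
Therefore the multiplicative order of 87 modulo 107 is 53.

53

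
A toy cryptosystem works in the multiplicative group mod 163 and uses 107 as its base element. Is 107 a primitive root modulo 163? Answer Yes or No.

φ(163) = 163 − 1 = 162 = 2 · 3^4.
107 is a primitive root mod 163 iff 107^(φ(163)/q) ≢ 1 for every prime q | φ(163), i.e. q ∈ {2, 3}.
107^81 ≡ 162 (mod 163)  [q = 2: ≢ 1 ✓]
107^54 ≡ 104 (mod 163)  [q = 3: ≢ 1 ✓]
Every test exponent gives a nontrivial residue, hence 107 generates the full group.

Yes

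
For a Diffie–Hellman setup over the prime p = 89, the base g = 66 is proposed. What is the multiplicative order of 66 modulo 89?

By Lagrange's theorem, ord_89(66) divides φ(89) = 89 − 1 = 88 = 2^3 · 11.
Divisors of 88: 1, 2, 4, 8, 11, 22, 44, 88.
Compute 66^d (mod 89) for the divisors d until we hit 1:
66^1 ≡ 66 (mod 89)
66^2 ≡ 84 (mod 89)
66^4 ≡ 25 (mod 89)
66^8 ≡ 2 (mod 89)
66^11 ≡ 52 (mod 89)
66^22 ≡ 34 (mod 89)
66^44 ≡ 88 (mod 89)
66^88 ≡ 1 (mod 89) ✓
Therefore the multiplicative order of 66 modulo 89 is 88.

88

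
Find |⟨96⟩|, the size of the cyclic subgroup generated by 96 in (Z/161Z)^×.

66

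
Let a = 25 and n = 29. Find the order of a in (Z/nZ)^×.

The order of 25 must divide φ(29) = 29 − 1 = 28 = 2^2 · 7.
Divisors of 28: 1, 2, 4, 7, 14, 28.
Check 25^d mod 29 for each divisor in increasing order:
25^1 ≡ 25 (mod 29)
25^2 ≡ 16 (mod 29)
25^4 ≡ 24 (mod 29)
25^7 ≡ 1 (mod 29) ✓
The smallest such exponent is 7, so the order of 25 is 7.

7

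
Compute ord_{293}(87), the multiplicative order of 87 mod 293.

146

ord(87) | φ(293) = 293 − 1 = 292 = 2^2 · 73.
Divisors of 292: 1, 2, 4, 73, 146, 292.
Check 87^d mod 293 for each divisor in increasing order:
87^1 ≡ 87 (mod 293)
87^2 ≡ 244 (mod 293)
87^4 ≡ 57 (mod 293)
87^73 ≡ 292 (mod 293)
87^146 ≡ 1 (mod 293) ✓
The smallest such exponent is 146, so the order of 87 is 146.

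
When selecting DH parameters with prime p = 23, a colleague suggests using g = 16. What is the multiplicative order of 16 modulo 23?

The order of 16 must divide φ(23) = 23 − 1 = 22 = 2 · 11.
Divisors of 22: 1, 2, 11, 22.
Test each divisor d:
16^1 ≡ 16 (mod 23)
16^2 ≡ 3 (mod 23)
16^11 ≡ 1 (mod 23) ✓
So ord_23(16) = 11.

11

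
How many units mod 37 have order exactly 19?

φ(37) = 37 − 1 = 36 = 2^2 · 3^2.
Since (Z/37Z)^× is cyclic of order 36, the number of elements of order d is φ(d) when d | 36 and 0 otherwise.
Since 19 ∤ 36, the count is 0.

0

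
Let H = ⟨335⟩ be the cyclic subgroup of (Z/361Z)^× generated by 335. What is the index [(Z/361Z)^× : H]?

By Lagrange's theorem, ord_361(335) divides φ(361) = φ(19^2) = 19·(19−1) = 342 = 2 · 3^2 · 19.
Divisors of 342: 1, 2, 3, 6, 9, 18, 19, 38, 57, 114, 171, 342.
Check 335^d mod 361 for each divisor in increasing order:
335^1 ≡ 335
335^2 ≡ 315
335^3 ≡ 113
335^6 ≡ 134
335^9 ≡ 341
335^18 ≡ 39
335^19 ≡ 69
335^38 ≡ 68
335^57 ≡ 360
335^114 ≡ 1
Thus |⟨335⟩| = ord(335) = 114.
The index is φ(361) / ord(335) = 342 / 114 = 3.

3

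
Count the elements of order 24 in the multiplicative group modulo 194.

φ(194) = φ(2)·φ(97) = 1·96 = 96 = 2^5 · 3.
In a cyclic group of order 96, there are φ(d) elements of order d for each divisor d of 96, and zero for non-divisors.
24 = 2^3 · 3 divides 96, and φ(24) = 8.

8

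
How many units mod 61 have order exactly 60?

φ(61) = 61 − 1 = 60 = 2^2 · 3 · 5.
Since (Z/61Z)^× is cyclic of order 60, the number of elements of order d is φ(d) when d | 60 and 0 otherwise.
60 = 2^2 · 3 · 5 divides 60, and φ(60) = 16.

16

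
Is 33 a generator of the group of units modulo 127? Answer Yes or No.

No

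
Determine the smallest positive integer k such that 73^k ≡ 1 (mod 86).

42

ord(73) | φ(86) = φ(2)·φ(43) = 1·42 = 42 = 2 · 3 · 7.
Divisors of 42: 1, 2, 3, 6, 7, 14, 21, 42.
Check 73^d mod 86 for each divisor in increasing order:
73^1 ≡ 73 (mod 86)
73^2 ≡ 83 (mod 86)
73^3 ≡ 39 (mod 86)
73^6 ≡ 59 (mod 86)
73^7 ≡ 7 (mod 86)
73^14 ≡ 49 (mod 86)
73^21 ≡ 85 (mod 86)
73^42 ≡ 1 (mod 86) ✓
The smallest such exponent is 42, so the order of 73 is 42.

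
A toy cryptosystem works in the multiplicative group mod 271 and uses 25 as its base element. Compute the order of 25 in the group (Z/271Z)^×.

Since 25 ∈ (Z/271Z)^×, its order divides φ(271) = 271 − 1 = 270 = 2 · 3^3 · 5.
Divisors of 270: 1, 2, 3, 5, 6, 9, 10, 15, 18, 27, 30, 45, 54, 90, 135, 270.
Compute 25^d (mod 271) for the divisors d until we hit 1:
25^1 ≡ 25
25^2 ≡ 83
25^3 ≡ 178
25^5 ≡ 140
25^6 ≡ 248
25^9 ≡ 242
25^10 ≡ 88
25^15 ≡ 125
25^18 ≡ 28
25^27 ≡ 1
Therefore the multiplicative order of 25 modulo 271 is 27.

27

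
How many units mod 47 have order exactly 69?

0

φ(47) = 47 − 1 = 46 = 2 · 23.
(Z/47Z)^× is cyclic (|G| = 46); a cyclic group of order m has exactly φ(d) elements of each order d | m, and none otherwise.
Since 69 ∤ 46, the count is 0.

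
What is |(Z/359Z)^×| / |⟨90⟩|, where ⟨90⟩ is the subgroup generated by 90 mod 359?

2

By Lagrange's theorem, ord_359(90) divides φ(359) = 359 − 1 = 358 = 2 · 179.
Divisors of 358: 1, 2, 179, 358.
Check 90^d mod 359 for each divisor in increasing order:
90^1 ≡ 90
90^2 ≡ 202
90^179 ≡ 1
So ord_359(90) = 179, hence |⟨90⟩| = 179.
[(Z/359Z)^× : ⟨90⟩] = 358/179 = 2.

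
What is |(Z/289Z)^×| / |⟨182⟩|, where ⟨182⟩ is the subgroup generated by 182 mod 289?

1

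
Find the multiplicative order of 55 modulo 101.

Since 55 ∈ (Z/101Z)^×, its order divides φ(101) = 101 − 1 = 100 = 2^2 · 5^2.
Divisors of 100: 1, 2, 4, 5, 10, 20, 25, 50, 100.
Evaluate successive powers at the divisors of 100:
55^1 ≡ 55
55^2 ≡ 96
55^4 ≡ 25
55^5 ≡ 62
55^10 ≡ 6
55^20 ≡ 36
55^25 ≡ 10
55^50 ≡ 100
55^100 ≡ 1
So ord_101(55) = 100.

100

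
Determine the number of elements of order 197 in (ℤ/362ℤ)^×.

0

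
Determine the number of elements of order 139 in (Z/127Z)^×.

φ(127) = 127 − 1 = 126 = 2 · 3^2 · 7.
In a cyclic group of order 126, there are φ(d) elements of order d for each divisor d of 126, and zero for non-divisors.
139 does not divide 126, so no element of (Z/127Z)^× has order 139.

0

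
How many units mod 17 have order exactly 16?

φ(17) = 17 − 1 = 16 = 2^4.
In a cyclic group of order 16, there are φ(d) elements of order d for each divisor d of 16, and zero for non-divisors.
16 = 2^4 divides 16, and φ(16) = 8.

8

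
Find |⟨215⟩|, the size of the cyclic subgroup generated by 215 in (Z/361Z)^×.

ord(215) | φ(361) = φ(19^2) = 19·(19−1) = 342 = 2 · 3^2 · 19.
Divisors of 342: 1, 2, 3, 6, 9, 18, 19, 38, 57, 114, 171, 342.
Check 215^d mod 361 for each divisor in increasing order:
215^1 ≡ 215 (mod 361)
215^2 ≡ 17 (mod 361)
215^3 ≡ 45 (mod 361)
215^6 ≡ 220 (mod 361)
215^9 ≡ 153 (mod 361)
215^18 ≡ 305 (mod 361)
215^19 ≡ 234 (mod 361)
215^38 ≡ 245 (mod 361)
215^57 ≡ 292 (mod 361)
215^114 ≡ 68 (mod 361)
215^171 ≡ 1 (mod 361) ✓
Therefore the multiplicative order of 215 modulo 361 is 171.

171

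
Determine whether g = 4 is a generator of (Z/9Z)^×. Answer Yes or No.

No

φ(9) = φ(3^2) = 3·(3−1) = 6 = 2 · 3.
It suffices to check that the order of 4 is not a proper divisor of 6: compute 4^(6/q) for q ∈ {2, 3}.
4^3 ≡ 1 (mod 9)  [q = 2: ≡ 1 ✗]
4^2 ≡ 7 (mod 9)  [q = 3: ≢ 1 ✓]
Since 4^3 ≡ 1, the order of 4 divides 3 < 6, so 4 is not a primitive root.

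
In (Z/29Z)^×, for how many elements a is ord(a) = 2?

1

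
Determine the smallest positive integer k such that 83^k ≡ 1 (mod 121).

110

ord(83) | φ(121) = φ(11^2) = 11·(11−1) = 110 = 2 · 5 · 11.
Divisors of 110: 1, 2, 5, 10, 11, 22, 55, 110.
Check 83^d mod 121 for each divisor in increasing order:
83^1 ≡ 83 (mod 121)
83^2 ≡ 113 (mod 121)
83^5 ≡ 109 (mod 121)
83^10 ≡ 23 (mod 121)
83^11 ≡ 94 (mod 121)
83^22 ≡ 3 (mod 121)
83^55 ≡ 120 (mod 121)
83^110 ≡ 1 (mod 121) ✓
The smallest such exponent is 110, so the order of 83 is 110.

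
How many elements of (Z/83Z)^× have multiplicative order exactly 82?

φ(83) = 83 − 1 = 82 = 2 · 41.
In a cyclic group of order 82, there are φ(d) elements of order d for each divisor d of 82, and zero for non-divisors.
82 = 2 · 41 divides 82, and φ(82) = 40.

40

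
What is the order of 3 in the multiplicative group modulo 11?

Since 3 ∈ (Z/11Z)^×, its order divides φ(11) = 11 − 1 = 10 = 2 · 5.
Divisors of 10: 1, 2, 5, 10.
Evaluate successive powers at the divisors of 10:
3^1 ≡ 3 (mod 11)
3^2 ≡ 9 (mod 11)
3^5 ≡ 1 (mod 11) ✓
The smallest such exponent is 5, so the order of 3 is 5.

5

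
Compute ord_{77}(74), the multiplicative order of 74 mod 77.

30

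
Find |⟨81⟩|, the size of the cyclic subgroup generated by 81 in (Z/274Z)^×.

34

Since 81 ∈ (Z/274Z)^×, its order divides φ(274) = φ(2)·φ(137) = 1·136 = 136 = 2^3 · 17.
Divisors of 136: 1, 2, 4, 8, 17, 34, 68, 136.
Compute 81^d (mod 274) for the divisors d until we hit 1:
81^1 ≡ 81
81^2 ≡ 259
81^4 ≡ 225
81^8 ≡ 209
81^17 ≡ 273
81^34 ≡ 1
So ord_274(81) = 34.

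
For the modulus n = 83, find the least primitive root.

φ(83) = 83 − 1 = 82 = 2 · 41.
g is a primitive root iff g^(82/q) ≢ 1 (mod 83) for each prime q ∈ {2, 41}.
g = 2: 2^41 ≡ 82; 2^2 ≡ 4 — none is 1, so 2 is a primitive root.
Hence the least primitive root of 83 is 2.

2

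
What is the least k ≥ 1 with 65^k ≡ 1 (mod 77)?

The order of 65 must divide φ(77) = φ(7·11) = (7−1)·(11−1) = 6·10 = 60 = 2^2 · 3 · 5.
Divisors of 60: 1, 2, 3, 4, 5, 6, 10, 12, 15, 20, 30, 60.
Compute 65^d (mod 77) for the divisors d until we hit 1:
65^1 ≡ 65 (mod 77)
65^2 ≡ 67 (mod 77)
65^3 ≡ 43 (mod 77)
65^4 ≡ 23 (mod 77)
65^5 ≡ 32 (mod 77)
65^6 ≡ 1 (mod 77) ✓
Therefore the multiplicative order of 65 modulo 77 is 6.

6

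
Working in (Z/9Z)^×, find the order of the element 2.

6

Since 2 ∈ (Z/9Z)^×, its order divides φ(9) = φ(3^2) = 3·(3−1) = 6 = 2 · 3.
Divisors of 6: 1, 2, 3, 6.
Test each divisor d:
2^1 ≡ 2 (mod 9)
2^2 ≡ 4 (mod 9)
2^3 ≡ 8 (mod 9)
2^6 ≡ 1 (mod 9) ✓
Therefore the multiplicative order of 2 modulo 9 is 6.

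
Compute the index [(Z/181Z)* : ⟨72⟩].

5

By Lagrange's theorem, ord_181(72) divides φ(181) = 181 − 1 = 180 = 2^2 · 3^2 · 5.
Divisors of 180: 1, 2, 3, 4, 5, 6, 9, 10, 12, 15, 18, 20, 30, 36, 45, 60, 90, 180.
Test each divisor d:
72^1 ≡ 72
72^2 ≡ 116
72^3 ≡ 26
72^4 ≡ 62
72^5 ≡ 120
72^6 ≡ 133
72^9 ≡ 19
72^10 ≡ 101
72^12 ≡ 132
72^15 ≡ 174
72^18 ≡ 180
72^20 ≡ 65
72^30 ≡ 49
72^36 ≡ 1
The order of 72 is 36, so the subgroup it generates has 36 elements.
[(Z/181Z)^× : ⟨72⟩] = 180/36 = 5.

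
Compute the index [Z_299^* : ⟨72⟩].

The order of 72 must divide φ(299) = φ(13·23) = (13−1)·(23−1) = 12·22 = 264 = 2^3 · 3 · 11.
Divisors of 264: 1, 2, 3, 4, 6, 8, 11, 12, 22, 24, 33, 44, 66, 88, 132, 264.
Evaluate successive powers at the divisors of 264:
72^1 ≡ 72
72^2 ≡ 101
72^3 ≡ 96
72^4 ≡ 35
72^6 ≡ 246
72^8 ≡ 29
72^11 ≡ 93
72^12 ≡ 118
72^22 ≡ 277
72^24 ≡ 170
72^33 ≡ 47
72^44 ≡ 185
72^66 ≡ 116
72^88 ≡ 139
72^132 ≡ 1
Thus |⟨72⟩| = ord(72) = 132.
[(Z/299Z)^× : ⟨72⟩] = 264/132 = 2.

2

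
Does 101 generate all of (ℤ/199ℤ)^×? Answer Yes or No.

No

φ(199) = 199 − 1 = 198 = 2 · 3^2 · 11.
101 is a primitive root mod 199 iff 101^(φ(199)/q) ≢ 1 for every prime q | φ(199), i.e. q ∈ {2, 3, 11}.
101^99 ≡ 198 (mod 199)  [q = 2: ≢ 1 ✓]
101^66 ≡ 1 (mod 199)  [q = 3: ≡ 1 ✗]
101^18 ≡ 188 (mod 199)  [q = 11: ≢ 1 ✓]
Since 101^66 ≡ 1, the order of 101 divides 66 < 198, so 101 is not a primitive root.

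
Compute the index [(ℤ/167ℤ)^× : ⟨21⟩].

2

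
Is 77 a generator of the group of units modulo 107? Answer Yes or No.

Yes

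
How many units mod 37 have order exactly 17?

φ(37) = 37 − 1 = 36 = 2^2 · 3^2.
Since (Z/37Z)^× is cyclic of order 36, the number of elements of order d is φ(d) when d | 36 and 0 otherwise.
Since 17 ∤ 36, the count is 0.

0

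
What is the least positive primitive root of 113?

φ(113) = 113 − 1 = 112 = 2^4 · 7.
Test candidates g = 2, 3, … against the prime factors q ∈ {2, 7} of φ(113): g is a generator iff g^(112/q) ≢ 1 for every such q.
g = 2: 2^56 ≡ 1 — hits 1, so not a primitive root.
g = 3: 3^56 ≡ 112; 3^16 ≡ 49 — none is 1, so 3 is a primitive root.
So 3 is the smallest generator of (Z/113Z)^×.

3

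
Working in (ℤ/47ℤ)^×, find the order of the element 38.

46

ord(38) | φ(47) = 47 − 1 = 46 = 2 · 23.
Divisors of 46: 1, 2, 23, 46.
Test each divisor d:
38^1 ≡ 38
38^2 ≡ 34
38^23 ≡ 46
38^46 ≡ 1
Hence ord(38) = 46.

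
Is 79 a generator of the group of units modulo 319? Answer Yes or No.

No

319 = 11 · 29 is a product of two distinct odd primes, so (Z/319Z)^× ≅ (Z/11Z)^× × (Z/29Z)^× is not cyclic.
No primitive root modulo 319 exists; in particular 79 is not one.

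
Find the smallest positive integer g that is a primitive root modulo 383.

5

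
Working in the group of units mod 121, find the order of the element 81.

5

Since 81 ∈ (Z/121Z)^×, its order divides φ(121) = φ(11^2) = 11·(11−1) = 110 = 2 · 5 · 11.
Divisors of 110: 1, 2, 5, 10, 11, 22, 55, 110.
Compute 81^d (mod 121) for the divisors d until we hit 1:
81^1 ≡ 81
81^2 ≡ 27
81^5 ≡ 1
Hence ord(81) = 5.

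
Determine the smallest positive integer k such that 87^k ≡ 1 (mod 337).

By Lagrange's theorem, ord_337(87) divides φ(337) = 337 − 1 = 336 = 2^4 · 3 · 7.
Divisors of 336: 1, 2, 3, 4, 6, 7, 8, 12, 14, 16, 21, 24, 28, 42, 48, 56, 84, 112, 168, 336.
Check 87^d mod 337 for each divisor in increasing order:
87^1 ≡ 87 (mod 337)
87^2 ≡ 155 (mod 337)
87^3 ≡ 5 (mod 337)
87^4 ≡ 98 (mod 337)
87^6 ≡ 25 (mod 337)
87^7 ≡ 153 (mod 337)
87^8 ≡ 168 (mod 337)
87^12 ≡ 288 (mod 337)
87^14 ≡ 156 (mod 337)
87^16 ≡ 253 (mod 337)
87^21 ≡ 278 (mod 337)
87^24 ≡ 42 (mod 337)
87^28 ≡ 72 (mod 337)
87^42 ≡ 111 (mod 337)
87^48 ≡ 79 (mod 337)
87^56 ≡ 129 (mod 337)
87^84 ≡ 189 (mod 337)
87^112 ≡ 128 (mod 337)
87^168 ≡ 336 (mod 337)
87^336 ≡ 1 (mod 337) ✓
So ord_337(87) = 336.

336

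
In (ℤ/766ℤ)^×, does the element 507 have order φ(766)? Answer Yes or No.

φ(766) = φ(2)·φ(383) = 1·382 = 382 = 2 · 191.
507 is a primitive root mod 766 iff 507^(φ(766)/q) ≢ 1 for every prime q | φ(766), i.e. q ∈ {2, 191}.
507^191 ≡ 1 (mod 766)  [q = 2: ≡ 1 ✗]
507^2 ≡ 439 (mod 766)  [q = 191: ≢ 1 ✓]
The check at q = 2 fails, so 507 generates a proper subgroup.

No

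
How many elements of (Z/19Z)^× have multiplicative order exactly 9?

6

φ(19) = 19 − 1 = 18 = 2 · 3^2.
In a cyclic group of order 18, there are φ(d) elements of order d for each divisor d of 18, and zero for non-divisors.
9 = 3^2 divides 18, and φ(9) = 6.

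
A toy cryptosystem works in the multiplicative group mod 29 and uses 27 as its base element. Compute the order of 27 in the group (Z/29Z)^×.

By Lagrange's theorem, ord_29(27) divides φ(29) = 29 − 1 = 28 = 2^2 · 7.
Divisors of 28: 1, 2, 4, 7, 14, 28.
Evaluate successive powers at the divisors of 28:
27^1 ≡ 27 (mod 29)
27^2 ≡ 4 (mod 29)
27^4 ≡ 16 (mod 29)
27^7 ≡ 17 (mod 29)
27^14 ≡ 28 (mod 29)
27^28 ≡ 1 (mod 29) ✓
Therefore the multiplicative order of 27 modulo 29 is 28.

28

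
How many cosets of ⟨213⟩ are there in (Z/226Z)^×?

The order of 213 must divide φ(226) = φ(2)·φ(113) = 1·112 = 112 = 2^4 · 7.
Divisors of 112: 1, 2, 4, 7, 8, 14, 16, 28, 56, 112.
Check 213^d mod 226 for each divisor in increasing order:
213^1 ≡ 213 (mod 226)
213^2 ≡ 169 (mod 226)
213^4 ≡ 85 (mod 226)
213^7 ≡ 157 (mod 226)
213^8 ≡ 219 (mod 226)
213^14 ≡ 15 (mod 226)
213^16 ≡ 49 (mod 226)
213^28 ≡ 225 (mod 226)
213^56 ≡ 1 (mod 226) ✓
The order of 213 is 56, so the subgroup it generates has 56 elements.
[(Z/226Z)^× : ⟨213⟩] = 112/56 = 2.

2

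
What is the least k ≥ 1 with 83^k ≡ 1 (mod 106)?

By Lagrange's theorem, ord_106(83) divides φ(106) = φ(2)·φ(53) = 1·52 = 52 = 2^2 · 13.
Divisors of 52: 1, 2, 4, 13, 26, 52.
Compute 83^d (mod 106) for the divisors d until we hit 1:
83^1 ≡ 83
83^2 ≡ 105
83^4 ≡ 1
So ord_106(83) = 4.

4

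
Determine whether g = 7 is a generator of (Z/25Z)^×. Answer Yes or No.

No

φ(25) = φ(5^2) = 5·(5−1) = 20 = 2^2 · 5.
Test 7^(20/q) mod 25 for each prime factor q of 20:
7^10 ≡ 24 (mod 25)  [q = 2: ≢ 1 ✓]
7^4 ≡ 1 (mod 25)  [q = 5: ≡ 1 ✗]
Since 7^4 ≡ 1, the order of 7 divides 4 < 20, so 7 is not a primitive root.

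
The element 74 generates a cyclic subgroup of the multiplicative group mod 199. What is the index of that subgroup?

Since 74 ∈ (Z/199Z)^×, its order divides φ(199) = 199 − 1 = 198 = 2 · 3^2 · 11.
Divisors of 198: 1, 2, 3, 6, 9, 11, 18, 22, 33, 66, 99, 198.
Evaluate successive powers at the divisors of 198:
74^1 ≡ 74 (mod 199)
74^2 ≡ 103 (mod 199)
74^3 ≡ 60 (mod 199)
74^6 ≡ 18 (mod 199)
74^9 ≡ 85 (mod 199)
74^11 ≡ 198 (mod 199)
74^18 ≡ 61 (mod 199)
74^22 ≡ 1 (mod 199) ✓
Thus |⟨74⟩| = ord(74) = 22.
[(Z/199Z)^× : ⟨74⟩] = 198/22 = 9.

9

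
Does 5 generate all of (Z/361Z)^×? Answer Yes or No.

φ(361) = φ(19^2) = 19·(19−1) = 342 = 2 · 3^2 · 19.
It suffices to check that the order of 5 is not a proper divisor of 342: compute 5^(342/q) for q ∈ {2, 3, 19}.
5^171 ≡ 1 (mod 361)  [q = 2: ≡ 1 ✗]
5^114 ≡ 292 (mod 361)  [q = 3: ≢ 1 ✓]
5^18 ≡ 229 (mod 361)  [q = 19: ≢ 1 ✓]
Since 5^171 ≡ 1, the order of 5 divides 171 < 342, so 5 is not a primitive root.

No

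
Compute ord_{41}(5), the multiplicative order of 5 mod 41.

The order of 5 must divide φ(41) = 41 − 1 = 40 = 2^3 · 5.
Divisors of 40: 1, 2, 4, 5, 8, 10, 20, 40.
Check 5^d mod 41 for each divisor in increasing order:
5^1 ≡ 5 (mod 41)
5^2 ≡ 25 (mod 41)
5^4 ≡ 10 (mod 41)
5^5 ≡ 9 (mod 41)
5^8 ≡ 18 (mod 41)
5^10 ≡ 40 (mod 41)
5^20 ≡ 1 (mod 41) ✓
So ord_41(5) = 20.

20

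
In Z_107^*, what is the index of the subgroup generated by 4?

Since 4 ∈ (Z/107Z)^×, its order divides φ(107) = 107 − 1 = 106 = 2 · 53.
Divisors of 106: 1, 2, 53, 106.
Check 4^d mod 107 for each divisor in increasing order:
4^1 ≡ 4 (mod 107)
4^2 ≡ 16 (mod 107)
4^53 ≡ 1 (mod 107) ✓
The order of 4 is 53, so the subgroup it generates has 53 elements.
The index is φ(107) / ord(4) = 106 / 53 = 2.

2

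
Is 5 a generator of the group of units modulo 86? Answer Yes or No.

Yes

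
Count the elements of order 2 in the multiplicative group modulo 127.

1

φ(127) = 127 − 1 = 126 = 2 · 3^2 · 7.
(Z/127Z)^× is cyclic (|G| = 126); a cyclic group of order m has exactly φ(d) elements of each order d | m, and none otherwise.
2 | 126, and φ(2) = 2 − 1 = 1.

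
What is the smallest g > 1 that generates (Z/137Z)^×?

φ(137) = 137 − 1 = 136 = 2^3 · 17.
g is a primitive root iff g^(136/q) ≢ 1 (mod 137) for each prime q ∈ {2, 17}.
g = 2: 2^68 ≡ 1 — hits 1, so not a primitive root.
g = 3: 3^68 ≡ 136; 3^8 ≡ 122 — none is 1, so 3 is a primitive root.
So 3 is the smallest generator of (Z/137Z)^×.

3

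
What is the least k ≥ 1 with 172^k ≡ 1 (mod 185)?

36

The order of 172 must divide φ(185) = φ(5·37) = (5−1)·(37−1) = 4·36 = 144 = 2^4 · 3^2.
Divisors of 144: 1, 2, 3, 4, 6, 8, 9, 12, 16, 18, 24, 36, 48, 72, 144.
Test each divisor d:
172^1 ≡ 172 (mod 185)
172^2 ≡ 169 (mod 185)
172^3 ≡ 23 (mod 185)
172^4 ≡ 71 (mod 185)
172^6 ≡ 159 (mod 185)
172^8 ≡ 46 (mod 185)
172^9 ≡ 142 (mod 185)
172^12 ≡ 121 (mod 185)
172^16 ≡ 81 (mod 185)
172^18 ≡ 184 (mod 185)
172^24 ≡ 26 (mod 185)
172^36 ≡ 1 (mod 185) ✓
So ord_185(172) = 36.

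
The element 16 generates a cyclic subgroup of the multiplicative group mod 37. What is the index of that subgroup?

The order of 16 must divide φ(37) = 37 − 1 = 36 = 2^2 · 3^2.
Divisors of 36: 1, 2, 3, 4, 6, 9, 12, 18, 36.
Test each divisor d:
16^1 ≡ 16 (mod 37)
16^2 ≡ 34 (mod 37)
16^3 ≡ 26 (mod 37)
16^4 ≡ 9 (mod 37)
16^6 ≡ 10 (mod 37)
16^9 ≡ 1 (mod 37) ✓
Thus |⟨16⟩| = ord(16) = 9.
[(Z/37Z)^× : ⟨16⟩] = 36/9 = 4.

4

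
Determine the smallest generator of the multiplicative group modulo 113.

3

φ(113) = 113 − 1 = 112 = 2^4 · 7.
g is a primitive root iff g^(112/q) ≢ 1 (mod 113) for each prime q ∈ {2, 7}.
g = 2: 2^56 ≡ 1 — hits 1, so not a primitive root.
g = 3: 3^56 ≡ 112; 3^16 ≡ 49 — none is 1, so 3 is a primitive root.
The smallest primitive root modulo 113 is 3.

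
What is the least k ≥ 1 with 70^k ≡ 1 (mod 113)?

112

By Lagrange's theorem, ord_113(70) divides φ(113) = 113 − 1 = 112 = 2^4 · 7.
Divisors of 112: 1, 2, 4, 7, 8, 14, 16, 28, 56, 112.
Evaluate successive powers at the divisors of 112:
70^1 ≡ 70
70^2 ≡ 41
70^4 ≡ 99
70^7 ≡ 48
70^8 ≡ 83
70^14 ≡ 44
70^16 ≡ 109
70^28 ≡ 15
70^56 ≡ 112
70^112 ≡ 1
So ord_113(70) = 112.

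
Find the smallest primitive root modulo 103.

5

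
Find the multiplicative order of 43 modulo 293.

ord(43) | φ(293) = 293 − 1 = 292 = 2^2 · 73.
Divisors of 292: 1, 2, 4, 73, 146, 292.
Check 43^d mod 293 for each divisor in increasing order:
43^1 ≡ 43 (mod 293)
43^2 ≡ 91 (mod 293)
43^4 ≡ 77 (mod 293)
43^73 ≡ 292 (mod 293)
43^146 ≡ 1 (mod 293) ✓
Therefore the multiplicative order of 43 modulo 293 is 146.

146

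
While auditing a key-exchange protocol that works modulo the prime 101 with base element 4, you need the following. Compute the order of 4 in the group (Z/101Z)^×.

50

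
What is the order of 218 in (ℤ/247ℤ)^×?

18

Since 218 ∈ (Z/247Z)^×, its order divides φ(247) = φ(13·19) = (13−1)·(19−1) = 12·18 = 216 = 2^3 · 3^3.
Divisors of 216: 1, 2, 3, 4, 6, 8, 9, 12, 18, 24, 27, 36, 54, 72, 108, 216.
Compute 218^d (mod 247) for the divisors d until we hit 1:
218^1 ≡ 218
218^2 ≡ 100
218^3 ≡ 64
218^4 ≡ 120
218^6 ≡ 144
218^8 ≡ 74
218^9 ≡ 77
218^12 ≡ 235
218^18 ≡ 1
The smallest such exponent is 18, so the order of 218 is 18.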